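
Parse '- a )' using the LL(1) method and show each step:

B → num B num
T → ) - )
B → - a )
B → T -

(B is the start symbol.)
LL(1) parsing maintains a stack (initially the start symbol over $) and the input. At each step: if the stack top is a terminal, match it against the current input token; if it is a non-terminal N, replace it with the RHS of M[N, lookahead] (the unique production whose predict set contains the lookahead).

Stack is shown with the top on the left.

Stack    Input    Action
------------------------
B $      - a ) $  output B → - a )
- a ) $  - a ) $  match '-'
a ) $    a ) $    match 'a'
) $      ) $      match ')'
$        $        accept

The string is accepted.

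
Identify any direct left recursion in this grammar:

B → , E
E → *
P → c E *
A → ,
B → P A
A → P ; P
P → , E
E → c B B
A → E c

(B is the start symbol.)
No direct left recursion

B → , E: starts with ','
E → *: starts with '*'
P → c E *: starts with c
A → ,: starts with ','
B → P A: starts with P
A → P ; P: starts with P
P → , E: starts with ','
E → c B B: starts with c
A → E c: starts with E

No direct left recursion found.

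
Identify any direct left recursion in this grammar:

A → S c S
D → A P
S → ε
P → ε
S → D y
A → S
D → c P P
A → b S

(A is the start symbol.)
A → S c S: starts with S
D → A P: starts with A
S → ε: starts with ε
P → ε: starts with ε
S → D y: starts with D
A → S: starts with S
D → c P P: starts with c
A → b S: starts with b

No direct left recursion found.

Answer: No direct left recursion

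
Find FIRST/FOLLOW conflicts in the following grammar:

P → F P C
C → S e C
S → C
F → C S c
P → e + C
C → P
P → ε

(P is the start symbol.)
A FIRST/FOLLOW conflict occurs when a non-terminal N has a nullable alternative N → β (β ⇒* ε) and another alternative N → α with FIRST(α) ∩ FOLLOW(N) ≠ ∅: on such a lookahead the parser cannot decide between expanding α and letting N vanish via β.

Nullable non-terminals: C, P, S.
FIRST sets used below: FIRST(S) = { 'c', 'e', ε }, FIRST(P) = { 'c', 'e', ε }, FIRST(F) = { 'c', 'e' }

C: nullable alternative(s) C → P; FOLLOW(C) = { $, 'c', 'e' }
  C → S e C: FIRST \ {ε} = { 'c', 'e' } — overlaps FOLLOW(C) on { 'c', 'e' }: CONFLICT
  C → P: FIRST \ {ε} = { 'c', 'e' } — this is the only nullable alternative, skip

P: nullable alternative(s) P → ε; FOLLOW(P) = { $, 'c', 'e' }
  P → F P C: FIRST \ {ε} = { 'c', 'e' } — overlaps FOLLOW(P) on { 'c', 'e' }: CONFLICT
  P → e + C: FIRST \ {ε} = { 'e' } — overlaps FOLLOW(P) on { 'e' }: CONFLICT
  P → ε: FIRST \ {ε} = { } — this is the only nullable alternative, skip
S has a nullable alternative but only one production, so nothing to check.

F has no nullable alternative, so no FIRST/FOLLOW check is needed there.

So the grammar has 3 FIRST/FOLLOW conflicts (marked CONFLICT above).

Answer: Yes. P → F P C with FOLLOW(P) on { 'c', 'e' }; P → e '+' C with FOLLOW(P) on { 'e' }; C → S e C with FOLLOW(C) on { 'c', 'e' }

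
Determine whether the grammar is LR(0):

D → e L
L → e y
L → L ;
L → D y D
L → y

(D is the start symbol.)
No. Shift-reduce conflict between [D → e L .] and [L → L . ;]

A grammar is LR(0) if no state in the canonical LR(0) collection has:
  - both a shift item (dot before a terminal) and a complete item (shift-reduce conflict), or
  - two or more complete items (reduce-reduce conflict; the accept item [D' → D .] counts as a complete item here).

Augment with D' → D and build the canonical LR(0) collection (I0 = CLOSURE({[D' → . D]}), then GOTO on every symbol after a dot until no new states appear). It has 11 states:
  I0: { [D → . e L], [D' → . D] }  — shift
  I1: { [D' → D .] }  — accept
  I2: { [D → . e L], [D → e . L], [L → . D y D], [L → . L ;], [L → . e y], [L → . y] }  — shift
  I3: { [L → D . y D] }  — shift
  I4: { [D → e L .], [L → L . ;] }  — shift, reduce
  I5: { [D → . e L], [D → e . L], [L → . D y D], [L → . L ;], [L → . e y], [L → . y], [L → e . y] }  — shift
  I6: { [L → y .] }  — reduce
  I7: { [L → e y .], [L → y .] }  — 2 reduces
  I8: { [L → L ; .] }  — reduce
  I9: { [D → . e L], [L → D y . D] }  — shift
  I10: { [L → D y D .] }  — reduce

Conflict in state I4:
  Shift-reduce conflict between [D → e L .] and [L → L . ;]
So the grammar is NOT LR(0).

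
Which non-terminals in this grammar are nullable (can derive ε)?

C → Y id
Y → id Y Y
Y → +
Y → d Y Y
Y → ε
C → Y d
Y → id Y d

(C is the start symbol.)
ε-productions: Y → ε
So Y is immediately nullable.
No further non-terminal can be added: every production for the remaining non-terminals contains a terminal or a non-nullable non-terminal.
Nullable = { 'Y' }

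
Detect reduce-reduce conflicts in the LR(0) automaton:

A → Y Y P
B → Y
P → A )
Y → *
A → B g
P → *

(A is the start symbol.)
A reduce-reduce conflict occurs when an LR(0) state has two complete items [A → α .] and [B → β .] — both call for a reduction, and with no lookahead the parser cannot choose between them.

Augment with A' → A and build the canonical LR(0) collection (I0 = CLOSURE({[A' → . A]}), then GOTO on every symbol after a dot until no new states appear). It has 11 states:
  I0: { [A → . B g], [A → . Y Y P], [A' → . A], [B → . Y], [Y → . *] }  — shift
  I1: { [Y → * .] }  — reduce
  I2: { [A' → A .] }  — accept
  I3: { [A → B . g] }  — shift
  I4: { [A → Y . Y P], [B → Y .], [Y → . *] }  — shift, reduce
  I5: { [A → . B g], [A → . Y Y P], [A → Y Y . P], [B → . Y], [P → . *], [P → . A )], [Y → . *] }  — shift
  I6: { [P → * .], [Y → * .] }  — 2 reduces
  I7: { [P → A . )] }  — shift
  I8: { [A → Y Y P .] }  — reduce
  I9: { [P → A ) .] }  — reduce
  I10: { [A → B g .] }  — reduce

I6 contains complete items [P → * .], [Y → * .] — reduce-reduce conflict.

Answer: Yes — I6: [P → * .] vs [Y → * .]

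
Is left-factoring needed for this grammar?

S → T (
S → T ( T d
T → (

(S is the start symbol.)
Left-factoring is needed when two productions for the same non-terminal
share a common prefix on the right-hand side.

Productions for S:
  S → T (
  S → T ( T d

Found common prefix 'T (' in productions for S

Answer: Yes, S has productions with common prefix 'T ('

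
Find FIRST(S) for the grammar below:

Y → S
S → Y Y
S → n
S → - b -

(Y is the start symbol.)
{ '-', 'n' }

To compute FIRST(S), examine every production with S on the left-hand side, reading each right-hand side left to right until a non-nullable symbol is reached.

FIRST sets of the other non-terminals involved (by the same procedure, iterated to a fixed point):
  FIRST(Y) = { '-', 'n' }

From S → Y Y:
  - Y is a non-terminal: add FIRST(Y) \ {ε} = { '-', 'n' }
    Y is not nullable, so stop
From S → n:
  - n is a terminal: add 'n' and stop
From S → - b -:
  - '-' is a terminal: add '-' and stop

Collecting: FIRST(S) = { '-', 'n' }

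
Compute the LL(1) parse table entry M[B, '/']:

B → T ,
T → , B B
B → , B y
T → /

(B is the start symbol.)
To find M[B, '/'], we find productions for B where '/' is in the predict set (PREDICT(N → α) = (FIRST(α) \ {ε}) ∪ (FOLLOW(N) if α ⇒* ε)).

Relevant sets:
  FIRST(T) = { ',', '/' }

B → T ,: PREDICT = { ',', '/' }
  '/' is in predict set, so this production goes in M[B, '/']
B → , B y: PREDICT = { ',' }

M[B, '/'] = B → T ,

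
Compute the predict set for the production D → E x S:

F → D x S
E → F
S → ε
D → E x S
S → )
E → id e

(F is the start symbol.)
{ 'id' }

PREDICT(D → E x S) = (FIRST(RHS) \ {ε}) ∪ (FOLLOW(D) if ε ∈ FIRST(RHS), i.e. RHS ⇒* ε)
FIRST(E) = { 'id' }
FIRST(E x S) = { 'id' }
ε ∉ FIRST(E x S), so FOLLOW(D) is not added.
PREDICT(D → E x S) = { 'id' }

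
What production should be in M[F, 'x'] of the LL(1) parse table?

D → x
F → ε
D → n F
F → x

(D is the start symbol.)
F → x

To find M[F, 'x'], we find productions for F where 'x' is in the predict set (PREDICT(N → α) = (FIRST(α) \ {ε}) ∪ (FOLLOW(N) if α ⇒* ε)).

Relevant sets:
  FOLLOW(F) = { $ }

F → ε: PREDICT = { $ }
F → x: PREDICT = { 'x' }
  'x' is in predict set, so this production goes in M[F, 'x']

M[F, 'x'] = F → x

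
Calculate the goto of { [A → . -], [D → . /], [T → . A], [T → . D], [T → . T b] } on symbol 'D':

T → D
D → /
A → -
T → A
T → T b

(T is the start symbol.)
{ [T → D .] }

GOTO(I, 'D') = CLOSURE({ [A → αX.β] : [A → α.Xβ] ∈ I, X = 'D' })

Items with dot before 'D', with the dot advanced:
  [T → . D] → [T → D .]
Closure adds nothing (no advanced item has the dot before a non-terminal).

GOTO = { [T → D .] }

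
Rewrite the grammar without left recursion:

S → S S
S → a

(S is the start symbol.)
S is directly left-recursive. The standard transformation for
  A → A α₁ | ... | A α_m | β₁ | ... | β_n
is
  A  → β₁ A' | ... | β_n A'
  A' → α₁ A' | ... | α_m A' | ε

S → a becomes S → a S'
S → S S becomes S' → S S'
Add S' → ε

Resulting grammar:
S → a S'
S' → S S'
S' → ε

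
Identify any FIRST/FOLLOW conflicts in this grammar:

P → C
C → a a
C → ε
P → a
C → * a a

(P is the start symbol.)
A FIRST/FOLLOW conflict occurs when a non-terminal N has a nullable alternative N → β (β ⇒* ε) and another alternative N → α with FIRST(α) ∩ FOLLOW(N) ≠ ∅: on such a lookahead the parser cannot decide between expanding α and letting N vanish via β.

Nullable non-terminals: C, P.
FIRST sets used below: FIRST(C) = { '*', 'a', ε }

C: nullable alternative(s) C → ε; FOLLOW(C) = { $ }
  C → a a: FIRST \ {ε} = { 'a' } — disjoint from FOLLOW(C)
  C → ε: FIRST \ {ε} = { } — this is the only nullable alternative, skip
  C → * a a: FIRST \ {ε} = { '*' } — disjoint from FOLLOW(C)

P: nullable alternative(s) P → C; FOLLOW(P) = { $ }
  P → C: FIRST \ {ε} = { '*', 'a' } — this is the only nullable alternative, skip
  P → a: FIRST \ {ε} = { 'a' } — disjoint from FOLLOW(P)

No FIRST/FOLLOW conflicts found.

Answer: No FIRST/FOLLOW conflicts.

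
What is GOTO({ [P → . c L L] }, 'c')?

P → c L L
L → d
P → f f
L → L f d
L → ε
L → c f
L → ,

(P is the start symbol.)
{ [L → . ,], [L → . L f d], [L → . c f], [L → . d], [L → .], [P → c . L L] }

GOTO(I, 'c') = CLOSURE({ [A → αX.β] : [A → α.Xβ] ∈ I, X = 'c' })

Items with dot before 'c', with the dot advanced:
  [P → . c L L] → [P → c . L L]
Closure of the advanced items:
  [P → c . L L] has the dot before L: add [L → . d], [L → . L f d], [L → .], [L → . c f], [L → . ,]

GOTO = { [L → . ,], [L → . L f d], [L → . c f], [L → . d], [L → .], [P → c . L L] }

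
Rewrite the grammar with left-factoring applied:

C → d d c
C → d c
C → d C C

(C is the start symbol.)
Left-factoring transforms A → αβ₁ | αβ₂ into A → αA' and A' → β₁ | β₂
(α is the longest common prefix among the alternatives). Repeat until
no nonterminal has two alternatives with a common prefix.

Round 1: C has alternatives sharing prefix 'd'. Introduce C': C → d C'
  Add: C' → d c
  Add: C' → c
  Add: C' → C C

No remaining common prefixes — done.

Resulting grammar:
C → d C'
C' → d c
C' → c
C' → C C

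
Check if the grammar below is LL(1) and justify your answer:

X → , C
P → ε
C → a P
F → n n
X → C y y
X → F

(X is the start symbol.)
Yes, the grammar is LL(1).

A grammar is LL(1) if for each non-terminal N with multiple productions, the predict sets of those productions are pairwise disjoint, where PREDICT(N → α) = (FIRST(α) \ {ε}) ∪ (FOLLOW(N) if α ⇒* ε).

Relevant sets:
  FIRST(C) = { 'a' }
  FIRST(F) = { 'n' }

For X:
  PREDICT(X → ',' C) = { ',' }
  PREDICT(X → C y y) = { 'a' }
  PREDICT(X → F) = { 'n' }
P, C, F have a single production, so nothing to check there.

All predict sets are disjoint. The grammar IS LL(1).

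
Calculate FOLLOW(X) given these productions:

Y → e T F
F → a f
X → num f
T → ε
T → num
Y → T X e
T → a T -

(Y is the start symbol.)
{ 'e' }

In Y → T X e: X is followed by e, add FIRST(e) \ {ε} = { 'e' }

Taking the union: FOLLOW(X) = { 'e' }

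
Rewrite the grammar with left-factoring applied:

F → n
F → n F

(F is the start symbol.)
Left-factoring transforms A → αβ₁ | αβ₂ into A → αA' and A' → β₁ | β₂
(α is the longest common prefix among the alternatives). Repeat until
no nonterminal has two alternatives with a common prefix.

Round 1: F has alternatives sharing prefix 'n'. Introduce F': F → n F'
  Add: F' → ε
  Add: F' → F

No remaining common prefixes — done.

Resulting grammar:
F → n F'
F' → ε
F' → F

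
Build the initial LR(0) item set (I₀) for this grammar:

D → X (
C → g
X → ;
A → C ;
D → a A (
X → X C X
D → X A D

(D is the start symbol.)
First, augment the grammar with D' → D
I₀ = CLOSURE({ [D' → . D] }):
  [D' → . D] has the dot before D: add [D → . X (], [D → . a A (], [D → . X A D]
  [D → . X (] has the dot before X: add [X → . ;], [X → . X C X]
No further items can be added.

I₀ = { [D → . X (], [D → . X A D], [D → . a A (], [D' → . D], [X → . ;], [X → . X C X] }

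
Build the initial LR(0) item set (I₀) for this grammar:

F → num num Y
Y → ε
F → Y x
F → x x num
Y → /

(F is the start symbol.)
{ [F → . Y x], [F → . num num Y], [F → . x x num], [F' → . F], [Y → . /], [Y → .] }

First, augment the grammar with F' → F
I₀ = CLOSURE({ [F' → . F] }):
  [F' → . F] has the dot before F: add [F → . num num Y], [F → . Y x], [F → . x x num]
  [F → . Y x] has the dot before Y: add [Y → .], [Y → . /]
No further items can be added.

I₀ = { [F → . Y x], [F → . num num Y], [F → . x x num], [F' → . F], [Y → . /], [Y → .] }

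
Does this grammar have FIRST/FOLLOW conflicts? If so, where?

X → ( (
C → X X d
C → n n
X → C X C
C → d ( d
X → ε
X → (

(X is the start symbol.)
Yes. X → '(' '(' with FOLLOW(X) on { '(' }; X → C X C with FOLLOW(X) on { '(', 'd', 'n' }; X → '(' with FOLLOW(X) on { '(' }

Nullable non-terminals: X.
FIRST sets used below: FIRST(C) = { '(', 'd', 'n' }

X: nullable alternative(s) X → ε; FOLLOW(X) = { $, '(', 'd', 'n' }
  X → ( (: FIRST \ {ε} = { '(' } — overlaps FOLLOW(X) on { '(' }: CONFLICT
  X → C X C: FIRST \ {ε} = { '(', 'd', 'n' } — overlaps FOLLOW(X) on { '(', 'd', 'n' }: CONFLICT
  X → ε: FIRST \ {ε} = { } — this is the only nullable alternative, skip
  X → (: FIRST \ {ε} = { '(' } — overlaps FOLLOW(X) on { '(' }: CONFLICT

C has no nullable alternative, so no FIRST/FOLLOW check is needed there.

So the grammar has 3 FIRST/FOLLOW conflicts (marked CONFLICT above).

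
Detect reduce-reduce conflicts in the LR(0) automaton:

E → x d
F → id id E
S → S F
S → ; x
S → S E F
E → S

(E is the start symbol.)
A reduce-reduce conflict occurs when an LR(0) state has two complete items [A → α .] and [B → β .] — both call for a reduction, and with no lookahead the parser cannot choose between them.

Augment with E' → E and build the canonical LR(0) collection (I0 = CLOSURE({[E' → . E]}), then GOTO on every symbol after a dot until no new states appear). It has 13 states:
  I0: { [E → . S], [E → . x d], [E' → . E], [S → . ; x], [S → . S E F], [S → . S F] }  — shift
  I1: { [S → ; . x] }  — shift
  I2: { [E' → E .] }  — accept
  I3: { [E → . S], [E → . x d], [E → S .], [F → . id id E], [S → . ; x], [S → . S E F], [S → . S F], [S → S . E F], [S → S . F] }  — shift, reduce
  I4: { [E → x . d] }  — shift
  I5: { [E → x d .] }  — reduce
  I6: { [F → . id id E], [S → S E . F] }  — shift
  I7: { [S → S F .] }  — reduce
  I8: { [F → id . id E] }  — shift
  I9: { [E → . S], [E → . x d], [F → id id . E], [S → . ; x], [S → . S E F], [S → . S F] }  — shift
  I10: { [F → id id E .] }  — reduce
  I11: { [S → S E F .] }  — reduce
  I12: { [S → ; x .] }  — reduce

No state contains more than one complete item.

Answer: No reduce-reduce conflicts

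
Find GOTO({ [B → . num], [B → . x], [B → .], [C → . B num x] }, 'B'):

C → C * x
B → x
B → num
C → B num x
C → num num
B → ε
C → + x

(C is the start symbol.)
GOTO(I, 'B') = CLOSURE({ [A → αX.β] : [A → α.Xβ] ∈ I, X = 'B' })

Items with dot before 'B', with the dot advanced:
  [C → . B num x] → [C → B . num x]
Closure adds nothing (no advanced item has the dot before a non-terminal).

GOTO = { [C → B . num x] }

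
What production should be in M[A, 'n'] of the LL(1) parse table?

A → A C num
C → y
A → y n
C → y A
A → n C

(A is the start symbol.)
To find M[A, 'n'], we find productions for A where 'n' is in the predict set (PREDICT(N → α) = (FIRST(α) \ {ε}) ∪ (FOLLOW(N) if α ⇒* ε)).

Relevant sets:
  FIRST(A) = { 'n', 'y' }

A → A C num: PREDICT = { 'n', 'y' }
  'n' is in predict set, so this production goes in M[A, 'n']
A → y n: PREDICT = { 'y' }
A → n C: PREDICT = { 'n' }
  'n' is in predict set, so this production goes in M[A, 'n']

M[A, 'n'] = A → A C num, A → n C  (a multiply-defined cell — the grammar is not LL(1))

Answer: A → A C num, A → n C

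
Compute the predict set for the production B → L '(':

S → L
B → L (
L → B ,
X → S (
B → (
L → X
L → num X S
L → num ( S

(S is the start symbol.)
{ '(', 'num' }

PREDICT(B → L '(') = (FIRST(RHS) \ {ε}) ∪ (FOLLOW(B) if ε ∈ FIRST(RHS), i.e. RHS ⇒* ε)
FIRST(L) = { '(', 'num' }
FIRST(L '(') = { '(', 'num' }
ε ∉ FIRST(L '('), so FOLLOW(B) is not added.
PREDICT(B → L '(') = { '(', 'num' }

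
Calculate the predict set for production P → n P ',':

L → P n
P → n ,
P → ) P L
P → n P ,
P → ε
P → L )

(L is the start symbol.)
{ 'n' }

PREDICT(P → n P ',') = (FIRST(RHS) \ {ε}) ∪ (FOLLOW(P) if ε ∈ FIRST(RHS), i.e. RHS ⇒* ε)
FIRST(n P ',') = { 'n' }
ε ∉ FIRST(n P ','), so FOLLOW(P) is not added.
PREDICT(P → n P ',') = { 'n' }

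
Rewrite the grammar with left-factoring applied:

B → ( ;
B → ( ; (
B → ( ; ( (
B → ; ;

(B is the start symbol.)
B → ( ; B'
B' → ε
B' → ( B''
B'' → ε
B'' → (
B → ; ;

Left-factoring transforms A → αβ₁ | αβ₂ into A → αA' and A' → β₁ | β₂
(α is the longest common prefix among the alternatives). Repeat until
no nonterminal has two alternatives with a common prefix.

Round 1: B has alternatives sharing prefix '( ;'. Introduce B': B → ( ; B'
  Add: B' → ε
  Add: B' → (
  Add: B' → ( (

Round 2: B' has alternatives sharing prefix '('. Introduce B'': B' → ( B''
  Add: B'' → ε
  Add: B'' → (

No remaining common prefixes — done.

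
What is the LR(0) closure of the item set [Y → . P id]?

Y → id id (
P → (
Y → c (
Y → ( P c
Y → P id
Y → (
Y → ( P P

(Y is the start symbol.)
To compute CLOSURE, for each item [A → α.Bβ] where B is a non-terminal, add [B → .γ] for all productions B → γ; repeat for the newly added items until nothing changes.

Start with: [Y → . P id]
  [Y → . P id] has the dot before P: add [P → . (]
No further items can be added.

CLOSURE = { [P → . (], [Y → . P id] }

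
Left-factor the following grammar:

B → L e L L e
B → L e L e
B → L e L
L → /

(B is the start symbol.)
B → L e L B'
B' → L e
B' → e
B' → ε
L → /

Left-factoring transforms A → αβ₁ | αβ₂ into A → αA' and A' → β₁ | β₂
(α is the longest common prefix among the alternatives). Repeat until
no nonterminal has two alternatives with a common prefix.

Round 1: B has alternatives sharing prefix 'L e L'. Introduce B': B → L e L B'
  Add: B' → L e
  Add: B' → e
  Add: B' → ε

No remaining common prefixes — done.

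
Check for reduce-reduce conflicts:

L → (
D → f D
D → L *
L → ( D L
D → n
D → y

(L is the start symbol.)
A reduce-reduce conflict occurs when an LR(0) state has two complete items [A → α .] and [B → β .] — both call for a reduction, and with no lookahead the parser cannot choose between them.

Augment with L' → L and build the canonical LR(0) collection (I0 = CLOSURE({[L' → . L]}), then GOTO on every symbol after a dot until no new states appear). It has 11 states:
  I0: { [L → . ( D L], [L → . (], [L' → . L] }  — shift
  I1: { [D → . L *], [D → . f D], [D → . n], [D → . y], [L → ( . D L], [L → ( .], [L → . ( D L], [L → . (] }  — shift, reduce
  I2: { [L' → L .] }  — accept
  I3: { [L → ( D . L], [L → . ( D L], [L → . (] }  — shift
  I4: { [D → L . *] }  — shift
  I5: { [D → . L *], [D → . f D], [D → . n], [D → . y], [D → f . D], [L → . ( D L], [L → . (] }  — shift
  I6: { [D → n .] }  — reduce
  I7: { [D → y .] }  — reduce
  I8: { [D → f D .] }  — reduce
  I9: { [D → L * .] }  — reduce
  I10: { [L → ( D L .] }  — reduce

No state contains more than one complete item.

Answer: No reduce-reduce conflicts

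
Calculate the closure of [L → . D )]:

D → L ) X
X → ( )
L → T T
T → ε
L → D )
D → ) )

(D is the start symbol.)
{ [D → . ) )], [D → . L ) X], [L → . D )], [L → . T T], [T → .] }

To compute CLOSURE, for each item [A → α.Bβ] where B is a non-terminal, add [B → .γ] for all productions B → γ; repeat for the newly added items until nothing changes.

Start with: [L → . D )]
  [L → . D )] has the dot before D: add [D → . L ) X], [D → . ) )]
  [D → . L ) X] has the dot before L: add [L → . T T]
  [L → . T T] has the dot before T: add [T → .]
No further items can be added.

CLOSURE = { [D → . ) )], [D → . L ) X], [L → . D )], [L → . T T], [T → .] }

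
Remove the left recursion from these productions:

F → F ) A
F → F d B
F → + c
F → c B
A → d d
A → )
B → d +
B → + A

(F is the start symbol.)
F is directly left-recursive. The standard transformation for
  A → A α₁ | ... | A α_m | β₁ | ... | β_n
is
  A  → β₁ A' | ... | β_n A'
  A' → α₁ A' | ... | α_m A' | ε

F → + c becomes F → + c F'
F → c B becomes F → c B F'
F → F ) A becomes F' → ) A F'
F → F d B becomes F' → d B F'
Add F' → ε

Productions for other non-terminals are unchanged:
  A → d d
  A → )
  B → d +
  B → + A

Resulting grammar:
F → + c F'
F → c B F'
F' → ) A F'
F' → d B F'
F' → ε
A → d d
A → )
B → d +
B → + A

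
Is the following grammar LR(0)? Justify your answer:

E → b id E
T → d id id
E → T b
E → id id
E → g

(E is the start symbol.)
Yes, the grammar is LR(0)

A grammar is LR(0) if no state in the canonical LR(0) collection has:
  - both a shift item (dot before a terminal) and a complete item (shift-reduce conflict), or
  - two or more complete items (reduce-reduce conflict; the accept item [E' → E .] counts as a complete item here).

Augment with E' → E and build the canonical LR(0) collection (I0 = CLOSURE({[E' → . E]}), then GOTO on every symbol after a dot until no new states appear). It has 13 states:
  I0: { [E → . T b], [E → . b id E], [E → . g], [E → . id id], [E' → . E], [T → . d id id] }  — shift
  I1: { [E' → E .] }  — accept
  I2: { [E → T . b] }  — shift
  I3: { [E → b . id E] }  — shift
  I4: { [T → d . id id] }  — shift
  I5: { [E → g .] }  — reduce
  I6: { [E → id . id] }  — shift
  I7: { [E → id id .] }  — reduce
  I8: { [T → d id . id] }  — shift
  I9: { [T → d id id .] }  — reduce
  I10: { [E → . T b], [E → . b id E], [E → . g], [E → . id id], [E → b id . E], [T → . d id id] }  — shift
  I11: { [E → b id E .] }  — reduce
  I12: { [E → T b .] }  — reduce

Every state is either a pure shift/goto state or contains exactly one complete item and nothing to shift — no conflicts. The grammar is LR(0).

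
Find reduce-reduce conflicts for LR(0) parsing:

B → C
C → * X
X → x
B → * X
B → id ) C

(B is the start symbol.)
Yes — I10: [B → * X .] vs [C → * X .]

A reduce-reduce conflict occurs when an LR(0) state has two complete items [A → α .] and [B → β .] — both call for a reduction, and with no lookahead the parser cannot choose between them.

Augment with B' → B and build the canonical LR(0) collection (I0 = CLOSURE({[B' → . B]}), then GOTO on every symbol after a dot until no new states appear). It has 11 states:
  I0: { [B → . * X], [B → . C], [B → . id ) C], [B' → . B], [C → . * X] }  — shift
  I1: { [B → * . X], [C → * . X], [X → . x] }  — shift
  I2: { [B' → B .] }  — accept
  I3: { [B → C .] }  — reduce
  I4: { [B → id . ) C] }  — shift
  I5: { [B → id ) . C], [C → . * X] }  — shift
  I6: { [C → * . X], [X → . x] }  — shift
  I7: { [B → id ) C .] }  — reduce
  I8: { [C → * X .] }  — reduce
  I9: { [X → x .] }  — reduce
  I10: { [B → * X .], [C → * X .] }  — 2 reduces

I10 contains complete items [B → * X .], [C → * X .] — reduce-reduce conflict.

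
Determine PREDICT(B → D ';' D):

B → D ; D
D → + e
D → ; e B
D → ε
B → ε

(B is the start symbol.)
PREDICT(B → D ';' D) = (FIRST(RHS) \ {ε}) ∪ (FOLLOW(B) if ε ∈ FIRST(RHS), i.e. RHS ⇒* ε)
FIRST(D) = { '+', ';', ε }
FIRST(D ';' D) = { '+', ';' }
ε ∉ FIRST(D ';' D), so FOLLOW(B) is not added.
PREDICT(B → D ';' D) = { '+', ';' }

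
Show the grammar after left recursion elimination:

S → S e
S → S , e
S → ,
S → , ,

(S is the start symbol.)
S → , S'
S → , , S'
S' → e S'
S' → , e S'
S' → ε

S is directly left-recursive. The standard transformation for
  A → A α₁ | ... | A α_m | β₁ | ... | β_n
is
  A  → β₁ A' | ... | β_n A'
  A' → α₁ A' | ... | α_m A' | ε

S → , becomes S → , S'
S → , , becomes S → , , S'
S → S e becomes S' → e S'
S → S , e becomes S' → , e S'
Add S' → ε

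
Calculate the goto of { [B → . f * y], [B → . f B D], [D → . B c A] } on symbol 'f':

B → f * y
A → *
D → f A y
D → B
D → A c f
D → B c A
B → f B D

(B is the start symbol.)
{ [B → . f * y], [B → . f B D], [B → f . * y], [B → f . B D] }

GOTO(I, 'f') = CLOSURE({ [A → αX.β] : [A → α.Xβ] ∈ I, X = 'f' })

Items with dot before 'f', with the dot advanced:
  [B → . f * y] → [B → f . * y]
  [B → . f B D] → [B → f . B D]
Closure of the advanced items:
  [B → f . B D] has the dot before B: add [B → . f * y], [B → . f B D]

GOTO = { [B → . f * y], [B → . f B D], [B → f . * y], [B → f . B D] }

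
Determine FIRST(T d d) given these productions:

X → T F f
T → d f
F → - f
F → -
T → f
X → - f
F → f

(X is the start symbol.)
FIRST sets of the non-terminals involved (from the grammar, by fixed-point iteration):
  FIRST(T) = { 'd', 'f' }

To compute FIRST(T d d), process the symbols left to right:
Symbol T is a non-terminal. Add FIRST(T) \ {ε} = { 'd', 'f' }
T is not nullable (ε ∉ FIRST(T)), so stop here.
FIRST(T d d) = { 'd', 'f' }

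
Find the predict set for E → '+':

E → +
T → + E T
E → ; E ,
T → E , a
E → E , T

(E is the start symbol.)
{ '+' }

PREDICT(E → '+') = (FIRST(RHS) \ {ε}) ∪ (FOLLOW(E) if ε ∈ FIRST(RHS), i.e. RHS ⇒* ε)
FIRST('+') = { '+' }
ε ∉ FIRST('+'), so FOLLOW(E) is not added.
PREDICT(E → '+') = { '+' }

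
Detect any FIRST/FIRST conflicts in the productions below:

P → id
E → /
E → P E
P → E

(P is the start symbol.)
Yes. P → id / P → E on { 'id' }; E → '/' / E → P E on { '/' }

A FIRST/FIRST conflict occurs when two productions N → α and N → β for the same non-terminal have FIRST(α) ∩ FIRST(β) ≠ ∅ (with ε ∈ FIRST of a nullable right-hand side, so two nullable alternatives also conflict).

FIRST sets of the non-terminals at (or reachable through a nullable prefix from) the front of some alternative:
  FIRST(E) = { '/', 'id' }
  FIRST(P) = { '/', 'id' }

Productions for P:
  P → id: FIRST = { 'id' }
  P → E: FIRST = { '/', 'id' }
Productions for E:
  E → /: FIRST = { '/' }
  E → P E: FIRST = { '/', 'id' }

Conflict for P: P → id and P → E
  Overlap: { 'id' }
Conflict for E: E → / and E → P E
  Overlap: { '/' }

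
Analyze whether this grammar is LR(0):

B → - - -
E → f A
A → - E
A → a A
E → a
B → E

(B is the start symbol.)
Yes, the grammar is LR(0)

Augment with B' → B and build the canonical LR(0) collection (I0 = CLOSURE({[B' → . B]}), then GOTO on every symbol after a dot until no new states appear). It has 13 states:
  I0: { [B → . - - -], [B → . E], [B' → . B], [E → . a], [E → . f A] }  — shift
  I1: { [B → - . - -] }  — shift
  I2: { [B' → B .] }  — accept
  I3: { [B → E .] }  — reduce
  I4: { [E → a .] }  — reduce
  I5: { [A → . - E], [A → . a A], [E → f . A] }  — shift
  I6: { [A → - . E], [E → . a], [E → . f A] }  — shift
  I7: { [E → f A .] }  — reduce
  I8: { [A → . - E], [A → . a A], [A → a . A] }  — shift
  I9: { [A → a A .] }  — reduce
  I10: { [A → - E .] }  — reduce
  I11: { [B → - - . -] }  — shift
  I12: { [B → - - - .] }  — reduce

Every state is either a pure shift/goto state or contains exactly one complete item and nothing to shift — no conflicts. The grammar is LR(0).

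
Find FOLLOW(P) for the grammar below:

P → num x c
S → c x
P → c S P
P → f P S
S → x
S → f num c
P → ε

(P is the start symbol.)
To compute FOLLOW(P), find every occurrence of P on a right-hand side N → α P β: add FIRST(β) \ {ε}, and if β is empty or nullable also add FOLLOW(N). Iterate to a fixed point.

P is the start symbol, so $ ∈ FOLLOW(P).
In P → c S P: P is at the end; this adds FOLLOW(P) to itself — nothing new
In P → f P S: P is followed by S, add FIRST(S) \ {ε} = { 'c', 'f', 'x' }

Taking the union: FOLLOW(P) = { $, 'c', 'f', 'x' }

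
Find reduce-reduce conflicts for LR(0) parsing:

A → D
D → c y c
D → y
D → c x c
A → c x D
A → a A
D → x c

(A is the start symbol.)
A reduce-reduce conflict occurs when an LR(0) state has two complete items [A → α .] and [B → β .] — both call for a reduction, and with no lookahead the parser cannot choose between them.

Augment with A' → A and build the canonical LR(0) collection (I0 = CLOSURE({[A' → . A]}), then GOTO on every symbol after a dot until no new states appear). It has 16 states:
  I0: { [A → . D], [A → . a A], [A → . c x D], [A' → . A], [D → . c x c], [D → . c y c], [D → . x c], [D → . y] }  — shift
  I1: { [A' → A .] }  — accept
  I2: { [A → D .] }  — reduce
  I3: { [A → . D], [A → . a A], [A → . c x D], [A → a . A], [D → . c x c], [D → . c y c], [D → . x c], [D → . y] }  — shift
  I4: { [A → c . x D], [D → c . x c], [D → c . y c] }  — shift
  I5: { [D → x . c] }  — shift
  I6: { [D → y .] }  — reduce
  I7: { [D → x c .] }  — reduce
  I8: { [A → c x . D], [D → . c x c], [D → . c y c], [D → . x c], [D → . y], [D → c x . c] }  — shift
  I9: { [D → c y . c] }  — shift
  I10: { [D → c y c .] }  — reduce
  I11: { [A → c x D .] }  — reduce
  I12: { [D → c . x c], [D → c . y c], [D → c x c .] }  — shift, reduce
  I13: { [D → c x . c] }  — shift
  I14: { [D → c x c .] }  — reduce
  I15: { [A → a A .] }  — reduce

No state contains more than one complete item.

Answer: No reduce-reduce conflicts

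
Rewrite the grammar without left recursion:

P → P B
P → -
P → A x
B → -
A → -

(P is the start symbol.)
P is directly left-recursive. The standard transformation for
  A → A α₁ | ... | A α_m | β₁ | ... | β_n
is
  A  → β₁ A' | ... | β_n A'
  A' → α₁ A' | ... | α_m A' | ε

P → - becomes P → - P'
P → A x becomes P → A x P'
P → P B becomes P' → B P'
Add P' → ε

Productions for other non-terminals are unchanged:
  B → -
  A → -

Resulting grammar:
P → - P'
P → A x P'
P' → B P'
P' → ε
B → -
A → -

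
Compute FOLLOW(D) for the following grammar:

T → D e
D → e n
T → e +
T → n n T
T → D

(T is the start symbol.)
In T → D e: D is followed by e, add FIRST(e) \ {ε} = { 'e' }
In T → D: D is at the end, add FOLLOW(T)

The FOLLOW sets referred to above (computed the same way, to a fixed point):
  FOLLOW(T) = { $ }

Taking the union: FOLLOW(D) = { $, 'e' }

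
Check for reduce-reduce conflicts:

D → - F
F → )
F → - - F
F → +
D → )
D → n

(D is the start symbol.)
A reduce-reduce conflict occurs when an LR(0) state has two complete items [A → α .] and [B → β .] — both call for a reduction, and with no lookahead the parser cannot choose between them.

Augment with D' → D and build the canonical LR(0) collection (I0 = CLOSURE({[D' → . D]}), then GOTO on every symbol after a dot until no new states appear). It has 11 states:
  I0: { [D → . )], [D → . - F], [D → . n], [D' → . D] }  — shift
  I1: { [D → ) .] }  — reduce
  I2: { [D → - . F], [F → . )], [F → . +], [F → . - - F] }  — shift
  I3: { [D' → D .] }  — accept
  I4: { [D → n .] }  — reduce
  I5: { [F → ) .] }  — reduce
  I6: { [F → + .] }  — reduce
  I7: { [F → - . - F] }  — shift
  I8: { [D → - F .] }  — reduce
  I9: { [F → - - . F], [F → . )], [F → . +], [F → . - - F] }  — shift
  I10: { [F → - - F .] }  — reduce

No state contains more than one complete item.

Answer: No reduce-reduce conflicts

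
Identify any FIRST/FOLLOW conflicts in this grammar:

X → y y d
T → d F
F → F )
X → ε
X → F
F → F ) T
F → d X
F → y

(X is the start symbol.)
A FIRST/FOLLOW conflict occurs when a non-terminal N has a nullable alternative N → β (β ⇒* ε) and another alternative N → α with FIRST(α) ∩ FOLLOW(N) ≠ ∅: on such a lookahead the parser cannot decide between expanding α and letting N vanish via β.

Nullable non-terminals: X.
FIRST sets used below: FIRST(F) = { 'd', 'y' }

X: nullable alternative(s) X → ε; FOLLOW(X) = { $, ')' }
  X → y y d: FIRST \ {ε} = { 'y' } — disjoint from FOLLOW(X)
  X → ε: FIRST \ {ε} = { } — this is the only nullable alternative, skip
  X → F: FIRST \ {ε} = { 'd', 'y' } — disjoint from FOLLOW(X)

F, T have no nullable alternative, so no FIRST/FOLLOW check is needed there.

No FIRST/FOLLOW conflicts found.

Answer: No FIRST/FOLLOW conflicts.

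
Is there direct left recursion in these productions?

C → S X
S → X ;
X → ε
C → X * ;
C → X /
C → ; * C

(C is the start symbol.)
No direct left recursion

C → S X: starts with S
S → X ;: starts with X
X → ε: starts with ε
C → X * ;: starts with X
C → X /: starts with X
C → ; * C: starts with ';'

No direct left recursion found.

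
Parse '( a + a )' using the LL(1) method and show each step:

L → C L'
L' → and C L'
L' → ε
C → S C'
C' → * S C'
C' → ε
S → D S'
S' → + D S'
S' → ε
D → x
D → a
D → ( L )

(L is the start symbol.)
Stack is shown with the top on the left.

Stack                      Input        Action
----------------------------------------------
L $                        ( a + a ) $  output L → C L'
C L' $                     ( a + a ) $  output C → S C'
S C' L' $                  ( a + a ) $  output S → D S'
D S' C' L' $               ( a + a ) $  output D → ( L )
( L ) S' C' L' $           ( a + a ) $  match '('
L ) S' C' L' $             a + a ) $    output L → C L'
C L' ) S' C' L' $          a + a ) $    output C → S C'
S C' L' ) S' C' L' $       a + a ) $    output S → D S'
D S' C' L' ) S' C' L' $    a + a ) $    output D → a
a S' C' L' ) S' C' L' $    a + a ) $    match 'a'
S' C' L' ) S' C' L' $      + a ) $      output S' → + D S'
+ D S' C' L' ) S' C' L' $  + a ) $      match '+'
D S' C' L' ) S' C' L' $    a ) $        output D → a
a S' C' L' ) S' C' L' $    a ) $        match 'a'
S' C' L' ) S' C' L' $      ) $          output S' → ε
C' L' ) S' C' L' $         ) $          output C' → ε
L' ) S' C' L' $            ) $          output L' → ε
) S' C' L' $               ) $          match ')'
S' C' L' $                 $            output S' → ε
C' L' $                    $            output C' → ε
L' $                       $            output L' → ε
$                          $            accept

The string is accepted.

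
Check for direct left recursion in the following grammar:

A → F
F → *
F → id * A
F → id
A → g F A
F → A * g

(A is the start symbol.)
No direct left recursion

Direct left recursion occurs when N → N α for some non-terminal N (the right-hand side begins with the left-hand side itself).

A → F: starts with F
F → *: starts with '*'
F → id * A: starts with id
F → id: starts with id
A → g F A: starts with g
F → A * g: starts with A

No direct left recursion found.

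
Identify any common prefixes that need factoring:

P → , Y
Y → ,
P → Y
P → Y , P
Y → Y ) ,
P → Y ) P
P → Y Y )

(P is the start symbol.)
Left-factoring is needed when two productions for the same non-terminal
share a common prefix on the right-hand side.

Productions for P:
  P → , Y
  P → Y
  P → Y , P
  P → Y ) P
  P → Y Y )
Productions for Y:
  Y → ,
  Y → Y ) ,

Found common prefix 'Y' in productions for P

Answer: Yes, P has productions with common prefix 'Y'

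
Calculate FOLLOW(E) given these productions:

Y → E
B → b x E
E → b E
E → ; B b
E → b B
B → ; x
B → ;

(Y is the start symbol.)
In Y → E: E is at the end, add FOLLOW(Y)
In B → b x E: E is at the end, add FOLLOW(B)
In E → b E: E is at the end; this adds FOLLOW(E) to itself — nothing new

The FOLLOW sets referred to above (computed the same way, to a fixed point):
  FOLLOW(Y) = { $ }
  FOLLOW(B) = { $, 'b' }

Taking the union: FOLLOW(E) = { $, 'b' }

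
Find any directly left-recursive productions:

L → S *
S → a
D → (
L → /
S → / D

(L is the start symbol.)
L → S *: starts with S
S → a: starts with a
D → (: starts with '('
L → /: starts with '/'
S → / D: starts with '/'

No direct left recursion found.

Answer: No direct left recursion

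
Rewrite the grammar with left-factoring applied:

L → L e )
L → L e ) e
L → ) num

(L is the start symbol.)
L → L e ) L'
L' → ε
L' → e
L → ) num

Left-factoring transforms A → αβ₁ | αβ₂ into A → αA' and A' → β₁ | β₂
(α is the longest common prefix among the alternatives). Repeat until
no nonterminal has two alternatives with a common prefix.

Round 1: L has alternatives sharing prefix 'L e )'. Introduce L': L → L e ) L'
  Add: L' → ε
  Add: L' → e

No remaining common prefixes — done.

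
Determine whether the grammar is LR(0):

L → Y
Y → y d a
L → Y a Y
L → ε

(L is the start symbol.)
No. Shift-reduce conflict between [L → .] and [Y → . y d a]

A grammar is LR(0) if no state in the canonical LR(0) collection has:
  - both a shift item (dot before a terminal) and a complete item (shift-reduce conflict), or
  - two or more complete items (reduce-reduce conflict; the accept item [L' → L .] counts as a complete item here).

Augment with L' → L and build the canonical LR(0) collection (I0 = CLOSURE({[L' → . L]}), then GOTO on every symbol after a dot until no new states appear). It has 8 states:
  I0: { [L → . Y a Y], [L → . Y], [L → .], [L' → . L], [Y → . y d a] }  — shift, reduce
  I1: { [L' → L .] }  — accept
  I2: { [L → Y . a Y], [L → Y .] }  — shift, reduce
  I3: { [Y → y . d a] }  — shift
  I4: { [Y → y d . a] }  — shift
  I5: { [Y → y d a .] }  — reduce
  I6: { [L → Y a . Y], [Y → . y d a] }  — shift
  I7: { [L → Y a Y .] }  — reduce

Conflict in state I0:
  Shift-reduce conflict between [L → .] and [Y → . y d a]
So the grammar is NOT LR(0).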